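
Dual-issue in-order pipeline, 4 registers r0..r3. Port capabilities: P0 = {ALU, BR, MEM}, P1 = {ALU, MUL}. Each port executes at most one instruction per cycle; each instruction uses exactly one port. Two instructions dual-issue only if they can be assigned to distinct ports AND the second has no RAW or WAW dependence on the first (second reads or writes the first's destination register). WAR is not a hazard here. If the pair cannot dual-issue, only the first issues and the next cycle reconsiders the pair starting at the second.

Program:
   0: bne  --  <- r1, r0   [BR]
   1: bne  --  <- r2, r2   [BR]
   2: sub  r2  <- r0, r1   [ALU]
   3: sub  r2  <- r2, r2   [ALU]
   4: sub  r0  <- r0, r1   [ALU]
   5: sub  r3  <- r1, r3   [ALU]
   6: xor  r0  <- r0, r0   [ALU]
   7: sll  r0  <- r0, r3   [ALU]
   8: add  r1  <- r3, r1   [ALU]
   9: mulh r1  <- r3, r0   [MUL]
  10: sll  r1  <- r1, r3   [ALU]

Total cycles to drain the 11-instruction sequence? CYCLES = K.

CYCLES = 7

c0: i0 bne  no-port BR/BR
c1: i1+i2 bne/sub  pair
c2: i3+i4 sub/sub  pair
c3: i5+i6 sub/xor  pair
c4: i7+i8 sll/add  pair
c5: i9 mulh  RAW+WAW r1
c6: i10 sll  tail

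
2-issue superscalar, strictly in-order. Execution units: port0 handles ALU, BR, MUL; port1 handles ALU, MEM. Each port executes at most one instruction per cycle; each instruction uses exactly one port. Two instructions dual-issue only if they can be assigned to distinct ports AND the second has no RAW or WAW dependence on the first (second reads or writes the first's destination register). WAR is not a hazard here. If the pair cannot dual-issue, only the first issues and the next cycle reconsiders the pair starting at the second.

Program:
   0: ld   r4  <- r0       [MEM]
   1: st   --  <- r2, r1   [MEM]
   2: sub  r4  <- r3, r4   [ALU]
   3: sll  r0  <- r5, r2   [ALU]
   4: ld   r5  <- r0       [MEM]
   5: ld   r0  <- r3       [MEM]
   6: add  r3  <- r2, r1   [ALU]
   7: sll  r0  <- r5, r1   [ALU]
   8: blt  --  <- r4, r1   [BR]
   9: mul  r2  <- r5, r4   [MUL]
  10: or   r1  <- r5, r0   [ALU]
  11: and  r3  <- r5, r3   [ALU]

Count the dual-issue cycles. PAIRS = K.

PAIRS = 4

#0 head=0: ld i0 no-port MEM/MEM
#1 head=1: st/sub i1+i2 2-wide
#2 head=3: sll i3 RAW r0
#3 head=4: ld i4 no-port MEM/MEM
#4 head=5: ld/add i5+i6 2-wide
#5 head=7: sll/blt i7+i8 2-wide
#6 head=9: mul/or i9+i10 2-wide
#7 head=11: and i11 tail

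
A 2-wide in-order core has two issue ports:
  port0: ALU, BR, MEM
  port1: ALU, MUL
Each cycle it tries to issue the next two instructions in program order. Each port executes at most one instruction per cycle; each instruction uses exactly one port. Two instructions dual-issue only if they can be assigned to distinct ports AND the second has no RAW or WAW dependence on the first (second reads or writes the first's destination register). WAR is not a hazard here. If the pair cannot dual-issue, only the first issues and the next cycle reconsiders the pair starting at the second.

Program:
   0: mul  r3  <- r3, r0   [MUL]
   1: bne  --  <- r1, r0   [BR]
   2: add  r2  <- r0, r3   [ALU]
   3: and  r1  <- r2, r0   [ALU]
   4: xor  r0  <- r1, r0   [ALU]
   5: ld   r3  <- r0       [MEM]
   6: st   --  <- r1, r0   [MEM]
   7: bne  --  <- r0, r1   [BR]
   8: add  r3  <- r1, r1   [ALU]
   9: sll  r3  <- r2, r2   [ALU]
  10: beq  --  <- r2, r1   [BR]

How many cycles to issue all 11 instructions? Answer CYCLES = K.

CYCLES = 8

c0: i0+i1 mul.MUL;bne.BR  2-wide
c1: i2 add.ALU  RAW r2
c2: i3 and.ALU  RAW r1
c3: i4 xor.ALU  RAW r0
c4: i5 ld.MEM  no-port MEM/MEM
c5: i6 st.MEM  no-port MEM/BR
c6: i7+i8 bne.BR;add.ALU  2-wide
c7: i9+i10 sll.ALU;beq.BR  2-wide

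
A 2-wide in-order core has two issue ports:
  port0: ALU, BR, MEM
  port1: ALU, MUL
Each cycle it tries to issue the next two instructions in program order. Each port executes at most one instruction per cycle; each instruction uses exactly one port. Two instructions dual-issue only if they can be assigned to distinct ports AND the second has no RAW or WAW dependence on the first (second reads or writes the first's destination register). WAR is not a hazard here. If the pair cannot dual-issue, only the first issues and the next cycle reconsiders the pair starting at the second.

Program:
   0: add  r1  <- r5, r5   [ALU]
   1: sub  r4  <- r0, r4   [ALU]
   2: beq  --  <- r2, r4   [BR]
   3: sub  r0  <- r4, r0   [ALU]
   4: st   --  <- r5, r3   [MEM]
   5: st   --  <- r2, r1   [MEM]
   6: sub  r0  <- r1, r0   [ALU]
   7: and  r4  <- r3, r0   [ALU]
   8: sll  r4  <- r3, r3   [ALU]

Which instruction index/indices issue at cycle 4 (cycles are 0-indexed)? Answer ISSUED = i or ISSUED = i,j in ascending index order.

ISSUED = 7

t=0 i0/i1:add+sub ; dual
t=1 i2/i3:beq+sub ; dual
t=2 i4:st ; no-port MEM/MEM
t=3 i5/i6:st+sub ; dual
t=4 i7:and ; WAW r4
t=5 i8:sll ; tail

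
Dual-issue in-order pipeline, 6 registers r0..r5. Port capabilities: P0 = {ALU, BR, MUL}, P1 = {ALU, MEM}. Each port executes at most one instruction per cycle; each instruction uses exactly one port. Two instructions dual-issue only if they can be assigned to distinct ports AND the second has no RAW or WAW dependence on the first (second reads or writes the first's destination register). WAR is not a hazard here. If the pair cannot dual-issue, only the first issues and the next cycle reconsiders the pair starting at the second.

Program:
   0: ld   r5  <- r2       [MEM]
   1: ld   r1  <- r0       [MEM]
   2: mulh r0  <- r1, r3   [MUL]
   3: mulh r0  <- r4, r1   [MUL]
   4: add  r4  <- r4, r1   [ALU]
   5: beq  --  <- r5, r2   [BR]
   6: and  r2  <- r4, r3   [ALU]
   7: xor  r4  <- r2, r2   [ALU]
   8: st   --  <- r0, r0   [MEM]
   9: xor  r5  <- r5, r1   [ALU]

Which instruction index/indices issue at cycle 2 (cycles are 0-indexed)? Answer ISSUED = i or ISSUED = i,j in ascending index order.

[0] i0  ld.MEM  -- no-port MEM/MEM
[1] i1  ld.MEM  -- RAW r1
[2] i2  mulh.MUL  -- no-port MUL/MUL
[3] i3/i4  mulh.MUL/add.ALU  -- 2-wide
[4] i5/i6  beq.BR/and.ALU  -- 2-wide
[5] i7/i8  xor.ALU/st.MEM  -- 2-wide
[6] i9  xor.ALU  -- tail

ISSUED = 2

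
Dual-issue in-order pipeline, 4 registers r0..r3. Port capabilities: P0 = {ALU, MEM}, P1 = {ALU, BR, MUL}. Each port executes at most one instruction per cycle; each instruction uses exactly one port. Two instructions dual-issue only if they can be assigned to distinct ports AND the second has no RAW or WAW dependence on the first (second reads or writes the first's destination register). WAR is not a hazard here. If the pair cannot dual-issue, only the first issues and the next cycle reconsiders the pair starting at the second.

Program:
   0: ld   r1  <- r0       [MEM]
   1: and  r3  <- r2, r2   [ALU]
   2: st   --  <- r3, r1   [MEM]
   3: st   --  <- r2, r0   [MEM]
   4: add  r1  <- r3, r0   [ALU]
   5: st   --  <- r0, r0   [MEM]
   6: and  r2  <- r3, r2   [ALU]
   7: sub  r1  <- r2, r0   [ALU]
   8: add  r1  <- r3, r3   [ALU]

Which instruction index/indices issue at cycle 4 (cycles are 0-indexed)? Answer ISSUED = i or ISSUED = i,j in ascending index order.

ISSUED = 7

#0 head=0: ld/and i0,i1 2-wide
#1 head=2: st i2 no-port MEM/MEM
#2 head=3: st/add i3,i4 2-wide
#3 head=5: st/and i5,i6 2-wide
#4 head=7: sub i7 WAW r1
#5 head=8: add i8 tail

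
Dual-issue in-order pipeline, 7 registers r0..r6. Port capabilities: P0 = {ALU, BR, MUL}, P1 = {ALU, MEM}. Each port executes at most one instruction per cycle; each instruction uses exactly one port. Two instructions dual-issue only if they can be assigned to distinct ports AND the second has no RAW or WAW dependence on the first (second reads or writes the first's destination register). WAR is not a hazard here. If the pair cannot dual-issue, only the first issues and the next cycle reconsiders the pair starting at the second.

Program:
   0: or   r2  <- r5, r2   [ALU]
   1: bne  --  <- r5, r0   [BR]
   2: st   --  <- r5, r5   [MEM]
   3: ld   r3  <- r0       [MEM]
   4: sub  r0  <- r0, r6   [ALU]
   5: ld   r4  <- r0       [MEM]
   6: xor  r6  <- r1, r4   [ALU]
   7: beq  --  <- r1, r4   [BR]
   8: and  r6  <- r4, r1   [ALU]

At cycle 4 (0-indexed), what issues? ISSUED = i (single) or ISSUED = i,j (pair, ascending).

#0 head=0: or.ALU;bne.BR i0+i1 dual
#1 head=2: st.MEM i2 no-port MEM/MEM
#2 head=3: ld.MEM;sub.ALU i3+i4 dual
#3 head=5: ld.MEM i5 RAW r4
#4 head=6: xor.ALU;beq.BR i6+i7 dual
#5 head=8: and.ALU i8 tail

ISSUED = 6,7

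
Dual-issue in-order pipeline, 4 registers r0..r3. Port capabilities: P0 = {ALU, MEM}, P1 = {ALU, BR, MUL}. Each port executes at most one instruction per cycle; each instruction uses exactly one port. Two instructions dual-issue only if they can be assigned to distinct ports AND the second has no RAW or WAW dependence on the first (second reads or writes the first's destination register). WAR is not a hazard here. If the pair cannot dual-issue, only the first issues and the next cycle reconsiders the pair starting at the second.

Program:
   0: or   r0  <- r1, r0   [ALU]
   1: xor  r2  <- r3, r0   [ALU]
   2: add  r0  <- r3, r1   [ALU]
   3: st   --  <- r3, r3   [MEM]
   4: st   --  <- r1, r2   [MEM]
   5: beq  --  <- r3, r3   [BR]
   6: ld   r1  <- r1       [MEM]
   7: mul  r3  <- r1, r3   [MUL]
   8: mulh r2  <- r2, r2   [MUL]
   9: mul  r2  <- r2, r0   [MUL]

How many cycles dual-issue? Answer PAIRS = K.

[0] i0  or.ALU  -- RAW r0
[1] i1/i2  xor.ALU add.ALU  -- 2-wide
[2] i3  st.MEM  -- no-port MEM/MEM
[3] i4/i5  st.MEM beq.BR  -- 2-wide
[4] i6  ld.MEM  -- RAW r1
[5] i7  mul.MUL  -- no-port MUL/MUL
[6] i8  mulh.MUL  -- no-port MUL/MUL
[7] i9  mul.MUL  -- tail

PAIRS = 2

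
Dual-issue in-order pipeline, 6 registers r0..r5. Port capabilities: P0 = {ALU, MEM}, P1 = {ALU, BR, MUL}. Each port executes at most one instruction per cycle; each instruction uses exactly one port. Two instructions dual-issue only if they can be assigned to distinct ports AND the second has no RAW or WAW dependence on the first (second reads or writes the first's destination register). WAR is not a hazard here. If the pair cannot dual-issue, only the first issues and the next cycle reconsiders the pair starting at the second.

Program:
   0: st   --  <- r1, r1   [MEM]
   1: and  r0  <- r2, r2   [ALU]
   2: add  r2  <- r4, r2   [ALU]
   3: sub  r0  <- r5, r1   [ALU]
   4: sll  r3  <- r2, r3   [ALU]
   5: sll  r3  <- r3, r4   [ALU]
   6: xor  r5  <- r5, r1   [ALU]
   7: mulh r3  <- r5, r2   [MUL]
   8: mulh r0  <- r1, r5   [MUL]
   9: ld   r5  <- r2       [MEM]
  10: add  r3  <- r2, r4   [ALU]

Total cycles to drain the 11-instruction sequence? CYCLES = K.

CYCLES = 7

#0 head=0: st/and i0,i1 pair
#1 head=2: add/sub i2,i3 pair
#2 head=4: sll i4 RAW+WAW r3
#3 head=5: sll/xor i5,i6 pair
#4 head=7: mulh i7 no-port MUL/MUL
#5 head=8: mulh/ld i8,i9 pair
#6 head=10: add i10 tail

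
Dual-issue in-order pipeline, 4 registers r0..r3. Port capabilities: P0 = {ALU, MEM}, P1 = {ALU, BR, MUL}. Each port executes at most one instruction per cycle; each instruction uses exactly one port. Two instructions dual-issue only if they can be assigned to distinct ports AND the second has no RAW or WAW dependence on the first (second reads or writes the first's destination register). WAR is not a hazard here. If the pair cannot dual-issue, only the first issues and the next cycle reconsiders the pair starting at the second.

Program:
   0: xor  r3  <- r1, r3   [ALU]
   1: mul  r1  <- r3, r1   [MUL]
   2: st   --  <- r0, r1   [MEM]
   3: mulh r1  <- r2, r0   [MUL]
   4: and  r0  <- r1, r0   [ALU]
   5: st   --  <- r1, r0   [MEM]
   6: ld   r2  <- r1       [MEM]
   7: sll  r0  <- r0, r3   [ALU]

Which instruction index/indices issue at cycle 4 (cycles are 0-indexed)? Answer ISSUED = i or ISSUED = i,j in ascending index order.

ISSUED = 5

[0] i0  xor.ALU  -- RAW r3
[1] i1  mul.MUL  -- RAW r1
[2] i2,i3  st.MEM;mulh.MUL  -- pair
[3] i4  and.ALU  -- RAW r0
[4] i5  st.MEM  -- no-port MEM/MEM
[5] i6,i7  ld.MEM;sll.ALU  -- pair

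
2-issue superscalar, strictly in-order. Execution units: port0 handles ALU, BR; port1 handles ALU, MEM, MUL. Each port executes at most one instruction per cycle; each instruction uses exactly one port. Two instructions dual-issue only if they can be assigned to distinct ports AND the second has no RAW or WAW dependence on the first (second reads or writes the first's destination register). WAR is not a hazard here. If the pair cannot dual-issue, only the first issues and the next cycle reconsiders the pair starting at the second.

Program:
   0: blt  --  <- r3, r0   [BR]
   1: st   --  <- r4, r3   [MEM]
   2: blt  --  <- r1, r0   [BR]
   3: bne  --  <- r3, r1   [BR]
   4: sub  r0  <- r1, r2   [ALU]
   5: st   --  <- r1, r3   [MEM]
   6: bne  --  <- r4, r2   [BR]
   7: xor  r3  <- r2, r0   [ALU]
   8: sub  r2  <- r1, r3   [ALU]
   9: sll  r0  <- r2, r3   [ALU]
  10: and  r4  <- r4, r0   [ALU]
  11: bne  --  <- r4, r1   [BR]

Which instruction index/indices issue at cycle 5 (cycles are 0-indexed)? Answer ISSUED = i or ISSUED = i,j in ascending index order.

#0 head=0: blt+st i0/i1 2-wide
#1 head=2: blt i2 no-port BR/BR
#2 head=3: bne+sub i3/i4 2-wide
#3 head=5: st+bne i5/i6 2-wide
#4 head=7: xor i7 RAW r3
#5 head=8: sub i8 RAW r2
#6 head=9: sll i9 RAW r0
#7 head=10: and i10 RAW r4
#8 head=11: bne i11 tail

ISSUED = 8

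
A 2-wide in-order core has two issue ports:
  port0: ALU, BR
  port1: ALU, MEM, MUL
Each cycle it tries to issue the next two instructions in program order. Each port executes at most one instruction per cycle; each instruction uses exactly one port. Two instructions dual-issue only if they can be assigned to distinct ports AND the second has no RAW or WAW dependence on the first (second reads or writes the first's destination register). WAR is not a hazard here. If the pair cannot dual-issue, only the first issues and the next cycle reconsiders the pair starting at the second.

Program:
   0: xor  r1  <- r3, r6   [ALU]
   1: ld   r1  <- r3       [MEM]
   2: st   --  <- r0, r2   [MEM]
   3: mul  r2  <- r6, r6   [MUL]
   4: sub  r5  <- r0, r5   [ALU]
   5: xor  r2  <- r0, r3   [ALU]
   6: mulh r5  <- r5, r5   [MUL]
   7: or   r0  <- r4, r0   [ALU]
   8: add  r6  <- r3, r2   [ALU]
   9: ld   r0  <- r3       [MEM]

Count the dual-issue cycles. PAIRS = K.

PAIRS = 3

t=0 i0:xor.ALU ; WAW r1
t=1 i1:ld.MEM ; no-port MEM/MEM
t=2 i2:st.MEM ; no-port MEM/MUL
t=3 i3,i4:mul.MUL+sub.ALU ; dual
t=4 i5,i6:xor.ALU+mulh.MUL ; dual
t=5 i7,i8:or.ALU+add.ALU ; dual
t=6 i9:ld.MEM ; tail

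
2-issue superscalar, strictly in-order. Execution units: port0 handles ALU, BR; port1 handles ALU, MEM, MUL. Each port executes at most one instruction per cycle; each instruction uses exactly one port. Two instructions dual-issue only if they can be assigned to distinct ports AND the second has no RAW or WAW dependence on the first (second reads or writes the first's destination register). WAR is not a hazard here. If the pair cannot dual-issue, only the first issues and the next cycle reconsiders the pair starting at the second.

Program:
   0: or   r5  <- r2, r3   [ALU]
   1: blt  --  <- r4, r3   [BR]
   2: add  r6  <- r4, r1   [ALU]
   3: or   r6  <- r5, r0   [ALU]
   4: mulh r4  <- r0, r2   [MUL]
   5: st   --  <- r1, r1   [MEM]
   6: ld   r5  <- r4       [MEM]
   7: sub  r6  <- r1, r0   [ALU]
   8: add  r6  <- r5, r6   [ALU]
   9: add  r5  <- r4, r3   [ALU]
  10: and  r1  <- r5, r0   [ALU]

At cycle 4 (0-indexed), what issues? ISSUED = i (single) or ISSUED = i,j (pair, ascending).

[0] i0,i1  or.ALU blt.BR  -- dual
[1] i2  add.ALU  -- WAW r6
[2] i3,i4  or.ALU mulh.MUL  -- dual
[3] i5  st.MEM  -- no-port MEM/MEM
[4] i6,i7  ld.MEM sub.ALU  -- dual
[5] i8,i9  add.ALU add.ALU  -- dual
[6] i10  and.ALU  -- tail

ISSUED = 6,7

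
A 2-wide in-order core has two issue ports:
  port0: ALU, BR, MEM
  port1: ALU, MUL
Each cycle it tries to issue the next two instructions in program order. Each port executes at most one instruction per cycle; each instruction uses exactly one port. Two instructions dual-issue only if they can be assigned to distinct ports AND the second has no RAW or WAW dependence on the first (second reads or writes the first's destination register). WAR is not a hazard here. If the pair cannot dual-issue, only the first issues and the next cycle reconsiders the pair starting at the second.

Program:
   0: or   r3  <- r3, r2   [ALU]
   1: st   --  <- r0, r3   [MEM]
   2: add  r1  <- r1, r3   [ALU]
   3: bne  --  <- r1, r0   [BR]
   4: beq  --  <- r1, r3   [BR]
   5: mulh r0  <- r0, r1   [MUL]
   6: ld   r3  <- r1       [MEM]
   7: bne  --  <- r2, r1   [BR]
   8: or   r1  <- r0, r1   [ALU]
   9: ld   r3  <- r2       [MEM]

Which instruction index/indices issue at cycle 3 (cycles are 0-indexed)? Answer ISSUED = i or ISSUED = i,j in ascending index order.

ISSUED = 4,5

  cy0 -> i0 (or) RAW r3
  cy1 -> i1,i2 (st+add) 2-wide
  cy2 -> i3 (bne) no-port BR/BR
  cy3 -> i4,i5 (beq+mulh) 2-wide
  cy4 -> i6 (ld) no-port MEM/BR
  cy5 -> i7,i8 (bne+or) 2-wide
  cy6 -> i9 (ld) tail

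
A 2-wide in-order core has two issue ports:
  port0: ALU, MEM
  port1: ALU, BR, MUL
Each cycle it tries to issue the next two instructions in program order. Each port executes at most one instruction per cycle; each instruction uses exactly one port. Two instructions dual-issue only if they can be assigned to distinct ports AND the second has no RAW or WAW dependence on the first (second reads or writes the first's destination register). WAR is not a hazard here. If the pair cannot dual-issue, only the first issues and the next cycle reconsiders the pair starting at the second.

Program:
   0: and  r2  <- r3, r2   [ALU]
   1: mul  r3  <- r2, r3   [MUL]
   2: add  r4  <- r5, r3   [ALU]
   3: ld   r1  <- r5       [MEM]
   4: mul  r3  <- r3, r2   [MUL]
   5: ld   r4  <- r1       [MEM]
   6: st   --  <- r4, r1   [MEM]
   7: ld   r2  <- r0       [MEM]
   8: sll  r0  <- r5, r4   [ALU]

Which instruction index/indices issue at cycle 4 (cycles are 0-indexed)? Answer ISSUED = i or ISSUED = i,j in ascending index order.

  cy0 -> i0 (and.ALU) RAW r2
  cy1 -> i1 (mul.MUL) RAW r3
  cy2 -> i2+i3 (add.ALU ld.MEM) dual
  cy3 -> i4+i5 (mul.MUL ld.MEM) dual
  cy4 -> i6 (st.MEM) no-port MEM/MEM
  cy5 -> i7+i8 (ld.MEM sll.ALU) dual

ISSUED = 6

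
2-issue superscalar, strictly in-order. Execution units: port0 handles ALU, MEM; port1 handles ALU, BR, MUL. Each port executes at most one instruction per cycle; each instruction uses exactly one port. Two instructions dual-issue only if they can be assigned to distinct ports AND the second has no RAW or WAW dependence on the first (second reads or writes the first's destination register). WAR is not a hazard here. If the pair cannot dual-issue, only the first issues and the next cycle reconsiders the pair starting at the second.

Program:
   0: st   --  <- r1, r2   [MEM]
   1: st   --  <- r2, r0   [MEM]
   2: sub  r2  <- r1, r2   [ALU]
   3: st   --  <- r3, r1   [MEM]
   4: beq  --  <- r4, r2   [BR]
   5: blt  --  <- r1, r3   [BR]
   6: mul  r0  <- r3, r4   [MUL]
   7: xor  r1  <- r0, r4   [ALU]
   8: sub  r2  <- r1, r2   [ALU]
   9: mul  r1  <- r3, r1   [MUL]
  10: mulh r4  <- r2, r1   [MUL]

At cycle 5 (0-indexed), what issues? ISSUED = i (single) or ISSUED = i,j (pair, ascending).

ISSUED = 7

[0] i0  st.MEM  -- no-port MEM/MEM
[1] i1,i2  st.MEM/sub.ALU  -- pair
[2] i3,i4  st.MEM/beq.BR  -- pair
[3] i5  blt.BR  -- no-port BR/MUL
[4] i6  mul.MUL  -- RAW r0
[5] i7  xor.ALU  -- RAW r1
[6] i8,i9  sub.ALU/mul.MUL  -- pair
[7] i10  mulh.MUL  -- tail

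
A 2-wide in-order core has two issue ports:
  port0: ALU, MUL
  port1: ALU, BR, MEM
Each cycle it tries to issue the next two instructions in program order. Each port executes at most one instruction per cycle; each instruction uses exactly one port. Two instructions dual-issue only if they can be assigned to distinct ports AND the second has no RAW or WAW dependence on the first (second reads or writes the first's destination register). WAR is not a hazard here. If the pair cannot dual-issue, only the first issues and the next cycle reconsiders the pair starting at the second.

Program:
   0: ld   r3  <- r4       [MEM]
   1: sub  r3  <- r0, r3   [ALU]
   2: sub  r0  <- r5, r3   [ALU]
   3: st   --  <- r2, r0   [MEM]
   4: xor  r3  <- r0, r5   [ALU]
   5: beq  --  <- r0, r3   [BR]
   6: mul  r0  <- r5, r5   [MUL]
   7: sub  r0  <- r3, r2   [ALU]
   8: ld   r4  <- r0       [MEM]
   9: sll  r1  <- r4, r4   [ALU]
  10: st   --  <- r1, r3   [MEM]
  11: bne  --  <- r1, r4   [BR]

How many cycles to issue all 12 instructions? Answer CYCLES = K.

[0] i0  ld  -- RAW+WAW r3
[1] i1  sub  -- RAW r3
[2] i2  sub  -- RAW r0
[3] i3/i4  st/xor  -- dual
[4] i5/i6  beq/mul  -- dual
[5] i7  sub  -- RAW r0
[6] i8  ld  -- RAW r4
[7] i9  sll  -- RAW r1
[8] i10  st  -- no-port MEM/BR
[9] i11  bne  -- tail

CYCLES = 10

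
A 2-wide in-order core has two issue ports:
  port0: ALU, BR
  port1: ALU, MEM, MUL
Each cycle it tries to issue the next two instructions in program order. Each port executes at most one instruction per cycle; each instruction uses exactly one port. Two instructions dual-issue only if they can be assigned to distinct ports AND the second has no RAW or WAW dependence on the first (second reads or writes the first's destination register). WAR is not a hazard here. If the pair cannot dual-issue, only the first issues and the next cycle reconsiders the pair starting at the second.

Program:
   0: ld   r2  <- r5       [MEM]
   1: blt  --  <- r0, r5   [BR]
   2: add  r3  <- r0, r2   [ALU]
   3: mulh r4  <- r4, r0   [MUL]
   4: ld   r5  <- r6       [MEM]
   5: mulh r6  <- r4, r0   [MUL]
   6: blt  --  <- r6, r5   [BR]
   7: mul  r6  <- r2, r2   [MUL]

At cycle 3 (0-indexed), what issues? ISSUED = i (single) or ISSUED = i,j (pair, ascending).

t=0 i0&i1:ld.MEM/blt.BR ; 2-wide
t=1 i2&i3:add.ALU/mulh.MUL ; 2-wide
t=2 i4:ld.MEM ; no-port MEM/MUL
t=3 i5:mulh.MUL ; RAW r6
t=4 i6&i7:blt.BR/mul.MUL ; 2-wide

ISSUED = 5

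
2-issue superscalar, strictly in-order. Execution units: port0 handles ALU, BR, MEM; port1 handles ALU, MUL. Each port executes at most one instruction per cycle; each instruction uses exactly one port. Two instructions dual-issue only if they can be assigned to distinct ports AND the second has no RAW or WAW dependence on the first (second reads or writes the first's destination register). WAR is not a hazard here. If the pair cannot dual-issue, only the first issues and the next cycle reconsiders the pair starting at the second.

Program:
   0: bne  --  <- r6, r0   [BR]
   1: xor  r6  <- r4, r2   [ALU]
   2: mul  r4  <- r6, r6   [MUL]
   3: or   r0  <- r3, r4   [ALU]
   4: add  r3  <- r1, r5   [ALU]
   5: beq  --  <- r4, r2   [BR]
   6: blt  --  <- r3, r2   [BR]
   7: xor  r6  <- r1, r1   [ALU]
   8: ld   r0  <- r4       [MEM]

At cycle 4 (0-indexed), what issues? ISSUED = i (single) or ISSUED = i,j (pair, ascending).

ISSUED = 6,7

t=0 i0&i1:bne.BR;xor.ALU ; 2-wide
t=1 i2:mul.MUL ; RAW r4
t=2 i3&i4:or.ALU;add.ALU ; 2-wide
t=3 i5:beq.BR ; no-port BR/BR
t=4 i6&i7:blt.BR;xor.ALU ; 2-wide
t=5 i8:ld.MEM ; tail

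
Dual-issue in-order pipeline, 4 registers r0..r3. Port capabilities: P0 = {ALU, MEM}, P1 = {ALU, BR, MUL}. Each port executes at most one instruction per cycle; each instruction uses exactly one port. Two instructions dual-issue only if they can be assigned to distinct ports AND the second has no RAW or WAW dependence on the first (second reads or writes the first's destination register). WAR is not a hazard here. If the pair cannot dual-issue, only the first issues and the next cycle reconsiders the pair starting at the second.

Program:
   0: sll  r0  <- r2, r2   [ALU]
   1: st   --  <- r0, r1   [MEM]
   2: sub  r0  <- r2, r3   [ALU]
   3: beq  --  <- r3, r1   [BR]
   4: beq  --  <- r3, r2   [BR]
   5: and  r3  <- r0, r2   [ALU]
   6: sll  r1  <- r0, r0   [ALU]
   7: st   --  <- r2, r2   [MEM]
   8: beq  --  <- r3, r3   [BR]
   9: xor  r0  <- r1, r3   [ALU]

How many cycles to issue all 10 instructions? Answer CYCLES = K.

  cy0 -> i0 (sll) RAW r0
  cy1 -> i1+i2 (st/sub) pair
  cy2 -> i3 (beq) no-port BR/BR
  cy3 -> i4+i5 (beq/and) pair
  cy4 -> i6+i7 (sll/st) pair
  cy5 -> i8+i9 (beq/xor) pair

CYCLES = 6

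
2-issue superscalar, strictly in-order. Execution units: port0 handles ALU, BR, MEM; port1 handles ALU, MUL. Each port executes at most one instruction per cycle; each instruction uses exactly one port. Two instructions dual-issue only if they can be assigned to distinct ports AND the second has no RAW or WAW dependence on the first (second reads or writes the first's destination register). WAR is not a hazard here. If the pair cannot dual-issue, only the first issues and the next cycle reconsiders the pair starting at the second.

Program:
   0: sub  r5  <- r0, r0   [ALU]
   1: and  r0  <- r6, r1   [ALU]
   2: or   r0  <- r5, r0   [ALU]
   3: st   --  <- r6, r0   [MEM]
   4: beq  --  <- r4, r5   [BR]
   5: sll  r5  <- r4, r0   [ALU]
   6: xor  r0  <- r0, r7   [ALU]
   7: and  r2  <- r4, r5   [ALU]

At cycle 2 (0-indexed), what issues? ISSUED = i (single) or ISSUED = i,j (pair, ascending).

#0 head=0: sub.ALU+and.ALU i0/i1 dual
#1 head=2: or.ALU i2 RAW r0
#2 head=3: st.MEM i3 no-port MEM/BR
#3 head=4: beq.BR+sll.ALU i4/i5 dual
#4 head=6: xor.ALU+and.ALU i6/i7 dual

ISSUED = 3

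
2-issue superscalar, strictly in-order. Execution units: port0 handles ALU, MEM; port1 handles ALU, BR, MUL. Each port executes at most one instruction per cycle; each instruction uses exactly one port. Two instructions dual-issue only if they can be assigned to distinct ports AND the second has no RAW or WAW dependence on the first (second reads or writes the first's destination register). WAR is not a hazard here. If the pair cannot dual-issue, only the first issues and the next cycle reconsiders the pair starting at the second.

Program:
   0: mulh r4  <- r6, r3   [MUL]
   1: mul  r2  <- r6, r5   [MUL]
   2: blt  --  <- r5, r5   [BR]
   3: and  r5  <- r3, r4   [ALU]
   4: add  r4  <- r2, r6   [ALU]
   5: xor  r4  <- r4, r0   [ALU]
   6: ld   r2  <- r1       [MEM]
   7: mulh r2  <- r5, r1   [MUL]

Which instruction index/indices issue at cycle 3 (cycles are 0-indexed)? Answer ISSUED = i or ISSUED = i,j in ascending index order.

t=0 i0:mulh.MUL ; no-port MUL/MUL
t=1 i1:mul.MUL ; no-port MUL/BR
t=2 i2/i3:blt.BR and.ALU ; dual
t=3 i4:add.ALU ; RAW+WAW r4
t=4 i5/i6:xor.ALU ld.MEM ; dual
t=5 i7:mulh.MUL ; tail

ISSUED = 4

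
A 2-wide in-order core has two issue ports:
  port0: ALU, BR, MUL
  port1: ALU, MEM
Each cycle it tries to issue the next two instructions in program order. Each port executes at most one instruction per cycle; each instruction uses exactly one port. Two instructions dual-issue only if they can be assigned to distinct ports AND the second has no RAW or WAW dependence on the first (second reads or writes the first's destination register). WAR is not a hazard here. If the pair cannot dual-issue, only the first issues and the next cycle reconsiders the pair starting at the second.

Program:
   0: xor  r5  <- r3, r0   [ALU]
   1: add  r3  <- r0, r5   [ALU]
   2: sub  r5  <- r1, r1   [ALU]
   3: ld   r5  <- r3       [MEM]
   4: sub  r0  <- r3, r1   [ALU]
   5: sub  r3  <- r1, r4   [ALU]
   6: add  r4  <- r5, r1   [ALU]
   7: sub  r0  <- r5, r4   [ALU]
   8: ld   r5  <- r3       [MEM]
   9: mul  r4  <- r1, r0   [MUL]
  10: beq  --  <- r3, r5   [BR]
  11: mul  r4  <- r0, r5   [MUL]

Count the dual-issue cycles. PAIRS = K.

PAIRS = 4

c0: i0 xor.ALU  RAW r5
c1: i1+i2 add.ALU+sub.ALU  pair
c2: i3+i4 ld.MEM+sub.ALU  pair
c3: i5+i6 sub.ALU+add.ALU  pair
c4: i7+i8 sub.ALU+ld.MEM  pair
c5: i9 mul.MUL  no-port MUL/BR
c6: i10 beq.BR  no-port BR/MUL
c7: i11 mul.MUL  tail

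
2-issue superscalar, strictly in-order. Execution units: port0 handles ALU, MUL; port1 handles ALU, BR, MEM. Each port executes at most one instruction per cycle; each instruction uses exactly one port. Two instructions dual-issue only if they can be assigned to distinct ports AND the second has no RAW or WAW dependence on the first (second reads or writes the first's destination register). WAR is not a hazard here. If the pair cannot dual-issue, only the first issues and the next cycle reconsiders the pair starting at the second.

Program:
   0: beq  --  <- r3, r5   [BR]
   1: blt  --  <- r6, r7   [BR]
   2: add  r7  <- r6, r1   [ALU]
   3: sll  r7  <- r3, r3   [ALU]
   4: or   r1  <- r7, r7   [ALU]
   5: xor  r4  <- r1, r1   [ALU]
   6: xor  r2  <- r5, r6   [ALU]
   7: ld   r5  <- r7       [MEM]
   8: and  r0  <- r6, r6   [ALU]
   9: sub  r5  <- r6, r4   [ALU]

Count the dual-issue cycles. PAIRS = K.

0. beq @i0  | no-port BR/BR
1. blt;add @i1+i2  | pair
2. sll @i3  | RAW r7
3. or @i4  | RAW r1
4. xor;xor @i5+i6  | pair
5. ld;and @i7+i8  | pair
6. sub @i9  | tail

PAIRS = 3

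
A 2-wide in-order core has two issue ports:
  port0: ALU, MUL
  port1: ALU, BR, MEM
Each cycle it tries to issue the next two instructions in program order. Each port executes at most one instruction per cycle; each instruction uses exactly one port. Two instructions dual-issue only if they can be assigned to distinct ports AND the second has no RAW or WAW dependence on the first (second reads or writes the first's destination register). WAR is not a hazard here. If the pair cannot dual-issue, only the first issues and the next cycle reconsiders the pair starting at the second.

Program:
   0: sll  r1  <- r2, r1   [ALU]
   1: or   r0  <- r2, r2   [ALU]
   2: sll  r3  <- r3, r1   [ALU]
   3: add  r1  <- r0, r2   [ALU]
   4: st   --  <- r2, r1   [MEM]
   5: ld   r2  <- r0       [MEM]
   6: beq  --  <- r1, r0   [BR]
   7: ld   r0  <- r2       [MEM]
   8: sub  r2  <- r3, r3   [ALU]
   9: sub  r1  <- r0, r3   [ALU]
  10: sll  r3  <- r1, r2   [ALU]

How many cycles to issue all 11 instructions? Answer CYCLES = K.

  cy0 -> i0&i1 (sll.ALU or.ALU) dual
  cy1 -> i2&i3 (sll.ALU add.ALU) dual
  cy2 -> i4 (st.MEM) no-port MEM/MEM
  cy3 -> i5 (ld.MEM) no-port MEM/BR
  cy4 -> i6 (beq.BR) no-port BR/MEM
  cy5 -> i7&i8 (ld.MEM sub.ALU) dual
  cy6 -> i9 (sub.ALU) RAW r1
  cy7 -> i10 (sll.ALU) tail

CYCLES = 8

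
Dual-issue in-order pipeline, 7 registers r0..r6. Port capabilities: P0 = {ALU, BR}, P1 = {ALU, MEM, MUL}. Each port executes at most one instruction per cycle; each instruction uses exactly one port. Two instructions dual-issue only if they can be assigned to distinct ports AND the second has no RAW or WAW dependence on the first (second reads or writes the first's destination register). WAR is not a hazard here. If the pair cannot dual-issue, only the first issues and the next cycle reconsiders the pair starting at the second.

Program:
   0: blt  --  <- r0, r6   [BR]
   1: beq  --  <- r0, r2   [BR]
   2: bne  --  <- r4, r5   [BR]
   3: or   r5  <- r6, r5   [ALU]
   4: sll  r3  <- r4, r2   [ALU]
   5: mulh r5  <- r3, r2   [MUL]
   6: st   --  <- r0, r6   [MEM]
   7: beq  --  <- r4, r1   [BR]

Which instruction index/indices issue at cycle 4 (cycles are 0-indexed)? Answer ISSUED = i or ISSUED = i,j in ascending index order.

ISSUED = 5

t=0 i0:blt.BR ; no-port BR/BR
t=1 i1:beq.BR ; no-port BR/BR
t=2 i2+i3:bne.BR or.ALU ; dual
t=3 i4:sll.ALU ; RAW r3
t=4 i5:mulh.MUL ; no-port MUL/MEM
t=5 i6+i7:st.MEM beq.BR ; dual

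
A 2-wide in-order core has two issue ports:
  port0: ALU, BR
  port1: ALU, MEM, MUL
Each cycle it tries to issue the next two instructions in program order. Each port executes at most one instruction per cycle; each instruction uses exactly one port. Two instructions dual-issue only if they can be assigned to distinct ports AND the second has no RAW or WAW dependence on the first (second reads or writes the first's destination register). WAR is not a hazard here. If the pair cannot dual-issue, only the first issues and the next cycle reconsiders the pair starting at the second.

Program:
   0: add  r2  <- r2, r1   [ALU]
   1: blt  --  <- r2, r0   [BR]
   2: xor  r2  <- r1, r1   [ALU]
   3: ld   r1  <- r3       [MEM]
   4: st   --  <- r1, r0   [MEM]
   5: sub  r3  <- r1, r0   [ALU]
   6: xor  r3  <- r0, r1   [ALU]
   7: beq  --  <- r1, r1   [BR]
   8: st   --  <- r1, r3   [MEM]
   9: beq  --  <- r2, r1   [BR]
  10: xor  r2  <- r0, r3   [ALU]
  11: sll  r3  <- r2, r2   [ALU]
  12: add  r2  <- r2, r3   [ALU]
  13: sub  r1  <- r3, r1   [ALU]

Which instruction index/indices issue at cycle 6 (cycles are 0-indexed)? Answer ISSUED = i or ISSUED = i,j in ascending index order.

t=0 i0:add.ALU ; RAW r2
t=1 i1+i2:blt.BR/xor.ALU ; dual
t=2 i3:ld.MEM ; no-port MEM/MEM
t=3 i4+i5:st.MEM/sub.ALU ; dual
t=4 i6+i7:xor.ALU/beq.BR ; dual
t=5 i8+i9:st.MEM/beq.BR ; dual
t=6 i10:xor.ALU ; RAW r2
t=7 i11:sll.ALU ; RAW r3
t=8 i12+i13:add.ALU/sub.ALU ; dual

ISSUED = 10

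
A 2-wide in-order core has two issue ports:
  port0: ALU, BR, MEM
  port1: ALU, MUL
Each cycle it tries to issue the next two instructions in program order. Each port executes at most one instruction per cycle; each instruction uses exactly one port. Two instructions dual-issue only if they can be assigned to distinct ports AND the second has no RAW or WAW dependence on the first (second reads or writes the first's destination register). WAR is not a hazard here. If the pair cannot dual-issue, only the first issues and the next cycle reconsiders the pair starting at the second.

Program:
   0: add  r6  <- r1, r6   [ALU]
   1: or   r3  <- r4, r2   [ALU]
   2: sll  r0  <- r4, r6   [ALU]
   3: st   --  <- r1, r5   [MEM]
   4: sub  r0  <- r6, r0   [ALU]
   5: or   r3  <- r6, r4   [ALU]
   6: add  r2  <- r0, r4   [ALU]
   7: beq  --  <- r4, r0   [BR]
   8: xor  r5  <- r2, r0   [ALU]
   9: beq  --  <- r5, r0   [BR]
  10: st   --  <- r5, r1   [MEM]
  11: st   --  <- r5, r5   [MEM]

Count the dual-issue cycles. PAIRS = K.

PAIRS = 4

0. add.ALU/or.ALU @i0&i1  | dual
1. sll.ALU/st.MEM @i2&i3  | dual
2. sub.ALU/or.ALU @i4&i5  | dual
3. add.ALU/beq.BR @i6&i7  | dual
4. xor.ALU @i8  | RAW r5
5. beq.BR @i9  | no-port BR/MEM
6. st.MEM @i10  | no-port MEM/MEM
7. st.MEM @i11  | tail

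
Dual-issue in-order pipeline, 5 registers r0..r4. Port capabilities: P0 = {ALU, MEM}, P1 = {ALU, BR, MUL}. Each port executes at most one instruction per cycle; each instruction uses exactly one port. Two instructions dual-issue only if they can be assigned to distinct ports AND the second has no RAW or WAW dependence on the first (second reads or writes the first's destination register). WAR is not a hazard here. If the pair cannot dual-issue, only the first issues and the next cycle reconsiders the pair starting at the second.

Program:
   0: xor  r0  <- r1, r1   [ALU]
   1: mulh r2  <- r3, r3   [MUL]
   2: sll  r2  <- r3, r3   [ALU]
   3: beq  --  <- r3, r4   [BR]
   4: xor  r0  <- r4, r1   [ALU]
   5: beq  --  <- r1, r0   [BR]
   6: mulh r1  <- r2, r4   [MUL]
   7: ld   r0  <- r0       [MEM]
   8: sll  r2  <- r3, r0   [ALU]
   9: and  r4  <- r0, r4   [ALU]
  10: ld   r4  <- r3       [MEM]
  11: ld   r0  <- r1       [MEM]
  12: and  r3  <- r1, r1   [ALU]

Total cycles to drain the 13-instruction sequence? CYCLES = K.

t=0 i0/i1:xor.ALU+mulh.MUL ; pair
t=1 i2/i3:sll.ALU+beq.BR ; pair
t=2 i4:xor.ALU ; RAW r0
t=3 i5:beq.BR ; no-port BR/MUL
t=4 i6/i7:mulh.MUL+ld.MEM ; pair
t=5 i8/i9:sll.ALU+and.ALU ; pair
t=6 i10:ld.MEM ; no-port MEM/MEM
t=7 i11/i12:ld.MEM+and.ALU ; pair

CYCLES = 8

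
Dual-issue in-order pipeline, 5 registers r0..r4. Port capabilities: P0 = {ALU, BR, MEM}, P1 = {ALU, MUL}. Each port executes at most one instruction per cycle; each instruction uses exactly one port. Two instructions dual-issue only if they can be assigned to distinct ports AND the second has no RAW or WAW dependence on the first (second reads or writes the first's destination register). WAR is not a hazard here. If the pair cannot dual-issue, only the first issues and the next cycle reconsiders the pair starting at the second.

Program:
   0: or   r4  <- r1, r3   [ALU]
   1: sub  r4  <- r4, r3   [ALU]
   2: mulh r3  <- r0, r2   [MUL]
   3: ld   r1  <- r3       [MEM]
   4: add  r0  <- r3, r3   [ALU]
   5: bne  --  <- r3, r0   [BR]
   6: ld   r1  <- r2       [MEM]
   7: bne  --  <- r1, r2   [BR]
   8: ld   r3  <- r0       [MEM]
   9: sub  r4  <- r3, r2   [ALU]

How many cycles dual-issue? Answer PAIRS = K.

#0 head=0: or i0 RAW+WAW r4
#1 head=1: sub;mulh i1,i2 2-wide
#2 head=3: ld;add i3,i4 2-wide
#3 head=5: bne i5 no-port BR/MEM
#4 head=6: ld i6 no-port MEM/BR
#5 head=7: bne i7 no-port BR/MEM
#6 head=8: ld i8 RAW r3
#7 head=9: sub i9 tail

PAIRS = 2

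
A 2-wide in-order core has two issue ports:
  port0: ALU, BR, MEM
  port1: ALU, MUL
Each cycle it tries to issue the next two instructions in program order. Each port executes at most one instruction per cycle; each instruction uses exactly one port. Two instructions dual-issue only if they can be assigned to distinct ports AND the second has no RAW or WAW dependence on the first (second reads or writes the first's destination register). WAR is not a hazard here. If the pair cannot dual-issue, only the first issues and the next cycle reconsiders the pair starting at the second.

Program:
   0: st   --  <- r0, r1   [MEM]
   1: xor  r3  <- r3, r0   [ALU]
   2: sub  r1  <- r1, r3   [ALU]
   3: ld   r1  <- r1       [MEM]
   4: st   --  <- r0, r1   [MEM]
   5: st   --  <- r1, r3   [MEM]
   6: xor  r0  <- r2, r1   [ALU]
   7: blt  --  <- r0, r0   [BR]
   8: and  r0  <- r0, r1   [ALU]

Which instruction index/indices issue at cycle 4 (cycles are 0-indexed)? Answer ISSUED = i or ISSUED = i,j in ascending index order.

[0] i0&i1  st.MEM/xor.ALU  -- pair
[1] i2  sub.ALU  -- RAW+WAW r1
[2] i3  ld.MEM  -- no-port MEM/MEM
[3] i4  st.MEM  -- no-port MEM/MEM
[4] i5&i6  st.MEM/xor.ALU  -- pair
[5] i7&i8  blt.BR/and.ALU  -- pair

ISSUED = 5,6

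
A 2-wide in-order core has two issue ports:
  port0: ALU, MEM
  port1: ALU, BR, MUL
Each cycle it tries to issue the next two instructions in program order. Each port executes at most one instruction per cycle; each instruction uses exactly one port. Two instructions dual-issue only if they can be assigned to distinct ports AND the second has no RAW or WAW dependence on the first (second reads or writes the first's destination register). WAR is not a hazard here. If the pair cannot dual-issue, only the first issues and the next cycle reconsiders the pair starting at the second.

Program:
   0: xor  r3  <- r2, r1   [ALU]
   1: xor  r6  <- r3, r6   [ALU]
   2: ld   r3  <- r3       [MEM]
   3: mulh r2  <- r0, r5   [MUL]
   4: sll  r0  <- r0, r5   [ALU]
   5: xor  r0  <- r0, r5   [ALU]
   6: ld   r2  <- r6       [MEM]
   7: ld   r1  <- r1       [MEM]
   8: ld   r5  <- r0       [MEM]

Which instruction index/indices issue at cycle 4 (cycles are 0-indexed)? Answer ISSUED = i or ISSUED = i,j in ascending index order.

c0: i0 xor  RAW r3
c1: i1+i2 xor ld  pair
c2: i3+i4 mulh sll  pair
c3: i5+i6 xor ld  pair
c4: i7 ld  no-port MEM/MEM
c5: i8 ld  tail

ISSUED = 7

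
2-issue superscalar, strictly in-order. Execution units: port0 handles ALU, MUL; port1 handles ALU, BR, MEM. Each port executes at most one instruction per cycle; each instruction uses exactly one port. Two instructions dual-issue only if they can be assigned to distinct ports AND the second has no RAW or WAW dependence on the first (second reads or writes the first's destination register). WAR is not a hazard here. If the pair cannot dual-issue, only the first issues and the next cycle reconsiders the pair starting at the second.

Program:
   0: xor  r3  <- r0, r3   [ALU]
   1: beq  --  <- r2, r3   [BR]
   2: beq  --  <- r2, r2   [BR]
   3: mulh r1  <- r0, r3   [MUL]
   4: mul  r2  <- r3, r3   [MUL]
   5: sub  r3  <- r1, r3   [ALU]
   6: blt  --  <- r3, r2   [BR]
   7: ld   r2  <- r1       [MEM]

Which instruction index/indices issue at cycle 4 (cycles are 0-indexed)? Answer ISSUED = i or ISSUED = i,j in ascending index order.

ISSUED = 6

c0: i0 xor.ALU  RAW r3
c1: i1 beq.BR  no-port BR/BR
c2: i2/i3 beq.BR+mulh.MUL  pair
c3: i4/i5 mul.MUL+sub.ALU  pair
c4: i6 blt.BR  no-port BR/MEM
c5: i7 ld.MEM  tail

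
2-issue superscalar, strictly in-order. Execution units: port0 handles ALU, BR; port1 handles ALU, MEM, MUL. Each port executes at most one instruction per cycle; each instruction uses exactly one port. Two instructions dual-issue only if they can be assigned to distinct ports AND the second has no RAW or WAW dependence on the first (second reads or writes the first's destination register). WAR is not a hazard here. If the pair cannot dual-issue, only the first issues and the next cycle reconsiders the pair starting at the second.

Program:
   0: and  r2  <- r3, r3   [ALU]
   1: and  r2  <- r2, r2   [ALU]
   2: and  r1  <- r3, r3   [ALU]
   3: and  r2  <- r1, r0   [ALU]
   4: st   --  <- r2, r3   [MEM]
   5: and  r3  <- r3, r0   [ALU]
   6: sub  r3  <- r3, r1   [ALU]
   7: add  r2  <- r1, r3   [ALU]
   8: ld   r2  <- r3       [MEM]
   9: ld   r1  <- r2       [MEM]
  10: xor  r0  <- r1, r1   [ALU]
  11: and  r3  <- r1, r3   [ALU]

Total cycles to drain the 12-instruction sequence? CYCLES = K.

#0 head=0: and.ALU i0 RAW+WAW r2
#1 head=1: and.ALU+and.ALU i1,i2 pair
#2 head=3: and.ALU i3 RAW r2
#3 head=4: st.MEM+and.ALU i4,i5 pair
#4 head=6: sub.ALU i6 RAW r3
#5 head=7: add.ALU i7 WAW r2
#6 head=8: ld.MEM i8 no-port MEM/MEM
#7 head=9: ld.MEM i9 RAW r1
#8 head=10: xor.ALU+and.ALU i10,i11 pair

CYCLES = 9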